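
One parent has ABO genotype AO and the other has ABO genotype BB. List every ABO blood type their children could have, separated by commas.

B, AB

Gametes from AO × BB give offspring ABO genotypes AB, BO, i.e. phenotypes B, AB.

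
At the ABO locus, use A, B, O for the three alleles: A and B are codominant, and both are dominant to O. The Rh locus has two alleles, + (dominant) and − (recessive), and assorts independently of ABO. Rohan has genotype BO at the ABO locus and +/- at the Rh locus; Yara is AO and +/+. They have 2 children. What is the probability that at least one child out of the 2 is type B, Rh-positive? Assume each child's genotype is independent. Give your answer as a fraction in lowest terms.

ABO cross BO × AO → 1/4 O, 1/4 A, 1/4 B, 1/4 AB.
Rh cross +/- × +/+ → 1 Rh+; so P(type B, Rh-positive) = 1/4 × 1 = 1/4 per child.
P(none) = (3/4)^2 = 9/16; P(at least one) = 1 − 9/16 = 7/16.

7/16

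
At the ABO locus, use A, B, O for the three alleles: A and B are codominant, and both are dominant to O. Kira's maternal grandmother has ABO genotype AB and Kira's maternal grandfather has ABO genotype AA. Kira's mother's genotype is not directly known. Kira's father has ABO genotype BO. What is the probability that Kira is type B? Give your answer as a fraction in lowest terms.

1/4

Kira's mother's ABO genotype from AB × AA: 1/2 AA, 1/2 AB.
Crossing each possibility with the father BO and summing P(type B): 1/2·0 + 1/2·1/2 = 1/4.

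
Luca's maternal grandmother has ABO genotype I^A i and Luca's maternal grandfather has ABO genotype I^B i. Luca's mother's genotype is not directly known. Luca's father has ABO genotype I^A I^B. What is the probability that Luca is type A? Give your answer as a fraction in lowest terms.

Luca's mother's ABO genotype from I^A i × I^B i: 1/4 I^A I^B, 1/4 I^A i, 1/4 I^B i, 1/4 i i.
Crossing each possibility with the father I^A I^B and summing P(type A): 1/4·1/4 + 1/4·1/2 + 1/4·1/4 + 1/4·1/2 = 3/8.

3/8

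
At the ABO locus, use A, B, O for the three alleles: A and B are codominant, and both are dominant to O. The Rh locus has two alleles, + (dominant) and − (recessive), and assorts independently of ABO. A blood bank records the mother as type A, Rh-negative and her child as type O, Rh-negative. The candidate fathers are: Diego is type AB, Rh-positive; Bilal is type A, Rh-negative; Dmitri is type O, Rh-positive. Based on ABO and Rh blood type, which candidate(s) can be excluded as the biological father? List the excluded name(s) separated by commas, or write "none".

Diego

A candidate is excluded only if no genotype consistent with his phenotype could produce a type O, Rh-negative child with a type A, Rh-negative mother.
Diego (type AB, Rh+): no genotype consistent with that phenotype can produce a type-O Rh- child with a type-A mother.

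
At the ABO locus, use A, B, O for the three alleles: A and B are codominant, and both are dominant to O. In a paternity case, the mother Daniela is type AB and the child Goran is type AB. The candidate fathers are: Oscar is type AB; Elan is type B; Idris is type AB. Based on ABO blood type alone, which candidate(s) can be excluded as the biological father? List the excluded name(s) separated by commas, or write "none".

A candidate is excluded only if no genotype consistent with his phenotype could produce a type AB child with a type AB mother.
Every candidate has at least one consistent genotype combination, so none can be excluded.

none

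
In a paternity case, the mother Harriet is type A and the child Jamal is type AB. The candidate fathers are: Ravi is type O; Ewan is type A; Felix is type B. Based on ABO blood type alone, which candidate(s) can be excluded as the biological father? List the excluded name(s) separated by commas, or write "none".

Ravi, Ewan

A candidate is excluded only if no genotype consistent with his phenotype could produce a type AB child with a type A mother.
Ravi (type O): no genotype consistent with that phenotype can produce a type-AB child with a type-A mother.
Ewan (type A): no genotype consistent with that phenotype can produce a type-AB child with a type-A mother.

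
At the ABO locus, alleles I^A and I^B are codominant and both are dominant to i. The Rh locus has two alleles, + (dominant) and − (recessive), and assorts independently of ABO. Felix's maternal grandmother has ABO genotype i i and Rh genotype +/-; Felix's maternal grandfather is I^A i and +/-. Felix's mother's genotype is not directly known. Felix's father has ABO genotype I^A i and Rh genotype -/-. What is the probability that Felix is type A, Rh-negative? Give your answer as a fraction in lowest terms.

Felix's mother's ABO genotype from i i × I^A i: 1/2 I^A i, 1/2 i i.
Crossing each possibility with the father I^A i and summing P(type A): 1/2·3/4 + 1/2·1/2 = 5/8.
Similarly for Rh via the mother's Rh distribution: P(Rh-) = 1/2.
Independent loci: 5/8 × 1/2 = 5/16.

5/16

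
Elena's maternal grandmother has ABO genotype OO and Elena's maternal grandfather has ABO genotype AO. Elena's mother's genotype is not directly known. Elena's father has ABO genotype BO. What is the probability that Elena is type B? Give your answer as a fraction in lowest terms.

3/8

Elena's mother's ABO genotype from OO × AO: 1/2 AO, 1/2 OO.
Crossing each possibility with the father BO and summing P(type B): 1/2·1/4 + 1/2·1/2 = 3/8.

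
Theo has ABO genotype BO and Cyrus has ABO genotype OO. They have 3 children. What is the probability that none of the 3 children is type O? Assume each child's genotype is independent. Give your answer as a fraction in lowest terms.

1/8

ABO cross BO × OO → 1/2 O, 1/2 B.
So P(type O) = 1/2 per child.
P(not type O) = 1/2 for one child; (1/2)^3 = 1/8.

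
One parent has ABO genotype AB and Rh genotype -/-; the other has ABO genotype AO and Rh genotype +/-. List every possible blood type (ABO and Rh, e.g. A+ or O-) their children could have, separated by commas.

Gametes from AB × AO give offspring ABO genotypes AA, AB, AO, BO, i.e. phenotypes A, B, AB.
Rh cross -/- × +/- → phenotypes Rh+, Rh-.
Combining independently: A+, A-, B+, B-, AB+, AB-.

A+, A-, B+, B-, AB+, AB-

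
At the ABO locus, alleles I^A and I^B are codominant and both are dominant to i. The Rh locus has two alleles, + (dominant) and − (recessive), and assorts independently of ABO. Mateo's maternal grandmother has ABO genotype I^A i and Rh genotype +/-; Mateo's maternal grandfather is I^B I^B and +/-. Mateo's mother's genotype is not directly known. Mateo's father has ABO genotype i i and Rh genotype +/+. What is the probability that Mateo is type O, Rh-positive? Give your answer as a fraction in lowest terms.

1/4

Mateo's mother's ABO genotype from I^A i × I^B I^B: 1/2 I^A I^B, 1/2 I^B i.
Crossing each possibility with the father i i and summing P(type O): 1/2·0 + 1/2·1/2 = 1/4.
Similarly for Rh via the mother's Rh distribution: P(Rh+) = 1.
Independent loci: 1/4 × 1 = 1/4.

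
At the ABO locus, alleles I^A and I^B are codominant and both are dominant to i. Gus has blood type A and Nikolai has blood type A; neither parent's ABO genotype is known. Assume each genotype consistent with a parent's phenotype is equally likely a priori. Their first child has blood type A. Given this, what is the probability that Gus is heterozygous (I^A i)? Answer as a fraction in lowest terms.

7/15

Possible genotypes: Gus ∈ {I^A I^A, I^A i}; Nikolai ∈ {I^A I^A, I^A i}.
Weight each parental genotype pair by prior × P(type-A child):
  I^A I^A × I^A I^A: posterior weight 4/15.
  I^A I^A × I^A i: posterior weight 4/15.
  I^A i × I^A I^A: posterior weight 4/15.
  I^A i × I^A i: posterior weight 1/5.
Sum the posterior weight over pairs where Gus is I^A i: 7/15.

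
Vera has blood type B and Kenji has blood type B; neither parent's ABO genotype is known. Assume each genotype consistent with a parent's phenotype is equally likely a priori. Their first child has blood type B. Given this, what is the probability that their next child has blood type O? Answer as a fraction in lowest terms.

1/20

Possible genotypes: Vera ∈ {BB, BO}; Kenji ∈ {BB, BO}.
Weight each parental genotype pair by prior × P(type-B child):
  BB × BB: posterior weight 4/15; P(next child type O) = 0.
  BB × BO: posterior weight 4/15; P(next child type O) = 0.
  BO × BB: posterior weight 4/15; P(next child type O) = 0.
  BO × BO: posterior weight 1/5; P(next child type O) = 1/4.
Weighted sum = 1/20.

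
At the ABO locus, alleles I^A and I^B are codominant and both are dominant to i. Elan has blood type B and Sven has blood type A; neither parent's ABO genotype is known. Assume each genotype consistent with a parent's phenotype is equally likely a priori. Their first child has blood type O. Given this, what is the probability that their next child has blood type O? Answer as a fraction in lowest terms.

Possible genotypes: Elan ∈ {I^B I^B, I^B i}; Sven ∈ {I^A I^A, I^A i}.
Weight each parental genotype pair by prior × P(type-O child):
  I^B i × I^A i: posterior weight 1; P(next child type O) = 1/4.
Weighted sum = 1/4.

1/4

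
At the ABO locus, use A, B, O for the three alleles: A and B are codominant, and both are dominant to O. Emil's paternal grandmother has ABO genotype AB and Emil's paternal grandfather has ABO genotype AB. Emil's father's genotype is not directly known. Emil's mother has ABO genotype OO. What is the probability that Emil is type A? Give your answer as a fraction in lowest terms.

1/2

Emil's father's ABO genotype from AB × AB: 1/4 AA, 1/2 AB, 1/4 BB.
Crossing each possibility with the mother OO and summing P(type A): 1/4·1 + 1/2·1/2 + 1/4·0 = 1/2.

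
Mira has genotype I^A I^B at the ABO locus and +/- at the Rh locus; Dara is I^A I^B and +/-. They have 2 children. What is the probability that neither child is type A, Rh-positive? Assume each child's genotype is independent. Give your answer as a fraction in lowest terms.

169/256

ABO cross I^A I^B × I^A I^B → 1/4 A, 1/4 B, 1/2 AB.
Rh cross +/- × +/- → 3/4 Rh+, 1/4 Rh-; so P(type A, Rh-positive) = 1/4 × 3/4 = 3/16 per child.
P(not type A, Rh-positive) = 13/16 for one child; (13/16)^2 = 169/256.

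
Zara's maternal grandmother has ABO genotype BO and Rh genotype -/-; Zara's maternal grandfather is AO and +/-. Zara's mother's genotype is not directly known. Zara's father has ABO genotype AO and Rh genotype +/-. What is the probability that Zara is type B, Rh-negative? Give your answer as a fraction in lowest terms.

3/64

Zara's mother's ABO genotype from BO × AO: 1/4 AB, 1/4 AO, 1/4 BO, 1/4 OO.
Crossing each possibility with the father AO and summing P(type B): 1/4·1/4 + 1/4·0 + 1/4·1/4 + 1/4·0 = 1/8.
Similarly for Rh via the mother's Rh distribution: P(Rh-) = 3/8.
Independent loci: 1/8 × 3/8 = 3/64.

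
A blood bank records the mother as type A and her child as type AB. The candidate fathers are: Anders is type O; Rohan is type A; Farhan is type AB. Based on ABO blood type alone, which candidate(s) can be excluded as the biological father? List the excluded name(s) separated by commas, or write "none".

A candidate is excluded only if no genotype consistent with his phenotype could produce a type AB child with a type A mother.
Anders (type O): no genotype consistent with that phenotype can produce a type-AB child with a type-A mother.
Rohan (type A): no genotype consistent with that phenotype can produce a type-AB child with a type-A mother.

Anders, Rohan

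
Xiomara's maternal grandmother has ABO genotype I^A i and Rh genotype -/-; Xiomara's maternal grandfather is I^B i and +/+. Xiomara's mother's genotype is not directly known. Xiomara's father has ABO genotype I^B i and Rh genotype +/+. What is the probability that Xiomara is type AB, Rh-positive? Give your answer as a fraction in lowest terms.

Xiomara's mother's ABO genotype from I^A i × I^B i: 1/4 I^A I^B, 1/4 I^A i, 1/4 I^B i, 1/4 i i.
Crossing each possibility with the father I^B i and summing P(type AB): 1/4·1/4 + 1/4·1/4 + 1/4·0 + 1/4·0 = 1/8.
Similarly for Rh via the mother's Rh distribution: P(Rh+) = 1.
Independent loci: 1/8 × 1 = 1/8.

1/8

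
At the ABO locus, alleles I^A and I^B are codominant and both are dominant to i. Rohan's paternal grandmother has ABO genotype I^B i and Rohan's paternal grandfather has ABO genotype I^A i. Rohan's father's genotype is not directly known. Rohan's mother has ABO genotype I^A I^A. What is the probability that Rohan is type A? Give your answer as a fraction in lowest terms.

Rohan's father's ABO genotype from I^B i × I^A i: 1/4 I^A I^B, 1/4 I^A i, 1/4 I^B i, 1/4 i i.
Crossing each possibility with the mother I^A I^A and summing P(type A): 1/4·1/2 + 1/4·1 + 1/4·1/2 + 1/4·1 = 3/4.

3/4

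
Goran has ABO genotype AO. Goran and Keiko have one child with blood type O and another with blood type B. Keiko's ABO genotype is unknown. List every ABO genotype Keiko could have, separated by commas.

BO

For each candidate genotype of Keiko, check whether crossing it with AO can produce every observed child phenotype.
  AA → possible child types {A} ✗
  AB → possible child types {A, B, AB} ✗
  AO → possible child types {O, A} ✗
  BB → possible child types {B, AB} ✗
  BO → possible child types {O, A, B, AB} ✓
  OO → possible child types {O, A} ✗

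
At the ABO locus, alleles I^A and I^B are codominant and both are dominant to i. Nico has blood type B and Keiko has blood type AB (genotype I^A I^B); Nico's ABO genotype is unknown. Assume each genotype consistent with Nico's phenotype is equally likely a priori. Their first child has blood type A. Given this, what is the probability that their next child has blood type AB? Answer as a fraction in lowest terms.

1/4

Possible genotypes: Nico ∈ {I^B I^B, I^B i}; Keiko ∈ {I^A I^B}.
Weight each parental genotype pair by prior × P(type-A child):
  I^B i × I^A I^B: posterior weight 1; P(next child type AB) = 1/4.
Weighted sum = 1/4.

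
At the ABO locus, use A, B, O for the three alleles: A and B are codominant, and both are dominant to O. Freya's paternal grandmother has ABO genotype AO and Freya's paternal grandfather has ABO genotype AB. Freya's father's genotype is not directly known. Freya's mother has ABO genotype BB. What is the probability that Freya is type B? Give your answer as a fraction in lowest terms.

1/2

Freya's father's ABO genotype from AO × AB: 1/4 AA, 1/4 AB, 1/4 AO, 1/4 BO.
Crossing each possibility with the mother BB and summing P(type B): 1/4·0 + 1/4·1/2 + 1/4·1/2 + 1/4·1 = 1/2.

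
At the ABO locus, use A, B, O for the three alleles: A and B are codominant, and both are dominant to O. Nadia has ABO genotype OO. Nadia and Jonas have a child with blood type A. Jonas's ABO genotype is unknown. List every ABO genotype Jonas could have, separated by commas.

AA, AB, AO

For each candidate genotype of Jonas, check whether crossing it with OO can produce every observed child phenotype.
  AA → possible child types {A} ✓
  AB → possible child types {A, B} ✓
  AO → possible child types {O, A} ✓
  BB → possible child types {B} ✗
  BO → possible child types {O, B} ✗
  OO → possible child types {O} ✗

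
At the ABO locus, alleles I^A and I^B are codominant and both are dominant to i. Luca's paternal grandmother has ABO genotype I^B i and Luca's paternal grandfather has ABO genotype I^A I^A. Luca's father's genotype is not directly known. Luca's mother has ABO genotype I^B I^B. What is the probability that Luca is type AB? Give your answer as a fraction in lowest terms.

1/2

Luca's father's ABO genotype from I^B i × I^A I^A: 1/2 I^A I^B, 1/2 I^A i.
Crossing each possibility with the mother I^B I^B and summing P(type AB): 1/2·1/2 + 1/2·1/2 = 1/2.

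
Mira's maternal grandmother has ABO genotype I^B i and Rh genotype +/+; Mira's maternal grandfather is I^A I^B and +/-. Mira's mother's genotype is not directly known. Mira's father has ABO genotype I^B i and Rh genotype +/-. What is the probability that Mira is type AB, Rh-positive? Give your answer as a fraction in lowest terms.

7/64

Mira's mother's ABO genotype from I^B i × I^A I^B: 1/4 I^A I^B, 1/4 I^A i, 1/4 I^B I^B, 1/4 I^B i.
Crossing each possibility with the father I^B i and summing P(type AB): 1/4·1/4 + 1/4·1/4 + 1/4·0 + 1/4·0 = 1/8.
Similarly for Rh via the mother's Rh distribution: P(Rh+) = 7/8.
Independent loci: 1/8 × 7/8 = 7/64.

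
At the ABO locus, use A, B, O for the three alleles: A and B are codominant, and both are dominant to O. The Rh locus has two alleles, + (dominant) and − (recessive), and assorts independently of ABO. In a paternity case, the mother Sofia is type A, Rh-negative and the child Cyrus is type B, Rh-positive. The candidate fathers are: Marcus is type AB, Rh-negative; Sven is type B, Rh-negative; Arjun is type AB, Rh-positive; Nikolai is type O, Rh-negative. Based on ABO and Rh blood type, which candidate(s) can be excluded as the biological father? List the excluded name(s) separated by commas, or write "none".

Marcus, Sven, Nikolai

A candidate is excluded only if no genotype consistent with his phenotype could produce a type B, Rh-positive child with a type A, Rh-negative mother.
Marcus (type AB, Rh-): no genotype consistent with that phenotype can produce a type-B Rh+ child with a type-A mother.
Sven (type B, Rh-): no genotype consistent with that phenotype can produce a type-B Rh+ child with a type-A mother.
Nikolai (type O, Rh-): no genotype consistent with that phenotype can produce a type-B Rh+ child with a type-A mother.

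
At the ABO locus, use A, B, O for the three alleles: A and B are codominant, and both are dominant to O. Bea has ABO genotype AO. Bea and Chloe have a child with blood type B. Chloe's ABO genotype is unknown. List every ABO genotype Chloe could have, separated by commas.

AB, BB, BO

For each candidate genotype of Chloe, check whether crossing it with AO can produce every observed child phenotype.
  AA → possible child types {A} ✗
  AB → possible child types {A, B, AB} ✓
  AO → possible child types {O, A} ✗
  BB → possible child types {B, AB} ✓
  BO → possible child types {O, A, B, AB} ✓
  OO → possible child types {O, A} ✗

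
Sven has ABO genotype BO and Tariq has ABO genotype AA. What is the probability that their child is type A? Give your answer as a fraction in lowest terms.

1/2

ABO cross BO × AA → offspring phenotypes: 1/2 A, 1/2 AB.
So P(type A) = 1/2.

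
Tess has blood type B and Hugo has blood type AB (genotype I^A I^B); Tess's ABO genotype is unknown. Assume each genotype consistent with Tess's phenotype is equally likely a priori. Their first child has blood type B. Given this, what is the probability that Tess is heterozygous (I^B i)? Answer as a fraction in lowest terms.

1/2

Possible genotypes: Tess ∈ {I^B I^B, I^B i}; Hugo ∈ {I^A I^B}.
Weight each parental genotype pair by prior × P(type-B child):
  I^B I^B × I^A I^B: posterior weight 1/2.
  I^B i × I^A I^B: posterior weight 1/2.
Sum the posterior weight over pairs where Tess is I^B i: 1/2.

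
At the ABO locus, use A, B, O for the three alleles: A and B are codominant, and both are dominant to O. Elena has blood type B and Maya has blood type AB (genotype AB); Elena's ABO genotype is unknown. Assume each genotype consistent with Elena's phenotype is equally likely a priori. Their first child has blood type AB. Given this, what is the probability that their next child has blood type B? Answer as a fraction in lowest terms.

1/2

Possible genotypes: Elena ∈ {BB, BO}; Maya ∈ {AB}.
Weight each parental genotype pair by prior × P(type-AB child):
  BB × AB: posterior weight 2/3; P(next child type B) = 1/2.
  BO × AB: posterior weight 1/3; P(next child type B) = 1/2.
Weighted sum = 1/2.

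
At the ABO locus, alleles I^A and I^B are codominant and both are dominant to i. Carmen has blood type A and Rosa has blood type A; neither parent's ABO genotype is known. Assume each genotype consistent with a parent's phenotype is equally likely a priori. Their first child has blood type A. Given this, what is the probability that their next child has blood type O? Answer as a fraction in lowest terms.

1/20

Possible genotypes: Carmen ∈ {I^A I^A, I^A i}; Rosa ∈ {I^A I^A, I^A i}.
Weight each parental genotype pair by prior × P(type-A child):
  I^A I^A × I^A I^A: posterior weight 4/15; P(next child type O) = 0.
  I^A I^A × I^A i: posterior weight 4/15; P(next child type O) = 0.
  I^A i × I^A I^A: posterior weight 4/15; P(next child type O) = 0.
  I^A i × I^A i: posterior weight 1/5; P(next child type O) = 1/4.
Weighted sum = 1/20.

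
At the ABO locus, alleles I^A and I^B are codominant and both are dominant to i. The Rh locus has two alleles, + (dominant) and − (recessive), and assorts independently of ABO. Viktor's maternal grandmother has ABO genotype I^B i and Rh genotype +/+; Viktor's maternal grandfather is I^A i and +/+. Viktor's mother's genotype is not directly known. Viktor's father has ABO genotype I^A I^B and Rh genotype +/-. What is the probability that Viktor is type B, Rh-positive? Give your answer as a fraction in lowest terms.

3/8

Viktor's mother's ABO genotype from I^B i × I^A i: 1/4 I^A I^B, 1/4 I^A i, 1/4 I^B i, 1/4 i i.
Crossing each possibility with the father I^A I^B and summing P(type B): 1/4·1/4 + 1/4·1/4 + 1/4·1/2 + 1/4·1/2 = 3/8.
Similarly for Rh via the mother's Rh distribution: P(Rh+) = 1.
Independent loci: 3/8 × 1 = 3/8.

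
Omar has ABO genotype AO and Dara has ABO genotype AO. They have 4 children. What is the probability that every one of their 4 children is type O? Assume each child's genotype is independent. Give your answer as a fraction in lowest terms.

ABO cross AO × AO → 1/4 O, 3/4 A.
So P(type O) = 1/4 per child.
All 4 independent: (1/4)^4 = 1/256.

1/256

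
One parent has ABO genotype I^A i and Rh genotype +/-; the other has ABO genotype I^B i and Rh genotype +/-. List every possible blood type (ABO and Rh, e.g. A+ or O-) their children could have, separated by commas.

O+, O-, A+, A-, B+, B-, AB+, AB-

Gametes from I^A i × I^B i give offspring ABO genotypes I^A I^B, I^A i, I^B i, i i, i.e. phenotypes O, A, B, AB.
Rh cross +/- × +/- → phenotypes Rh+, Rh-.
Combining independently: O+, O-, A+, A-, B+, B-, AB+, AB-.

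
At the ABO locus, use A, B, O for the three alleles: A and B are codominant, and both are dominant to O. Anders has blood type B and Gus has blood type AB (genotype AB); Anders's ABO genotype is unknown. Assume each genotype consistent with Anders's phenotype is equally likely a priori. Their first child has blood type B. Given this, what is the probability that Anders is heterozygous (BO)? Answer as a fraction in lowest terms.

1/2

Possible genotypes: Anders ∈ {BB, BO}; Gus ∈ {AB}.
Weight each parental genotype pair by prior × P(type-B child):
  BB × AB: posterior weight 1/2.
  BO × AB: posterior weight 1/2.
Sum the posterior weight over pairs where Anders is BO: 1/2.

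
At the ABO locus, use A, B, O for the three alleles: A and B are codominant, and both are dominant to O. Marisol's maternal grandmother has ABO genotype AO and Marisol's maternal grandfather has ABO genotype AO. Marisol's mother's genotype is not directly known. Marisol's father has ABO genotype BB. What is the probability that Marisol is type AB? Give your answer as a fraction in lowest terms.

Marisol's mother's ABO genotype from AO × AO: 1/4 AA, 1/2 AO, 1/4 OO.
Crossing each possibility with the father BB and summing P(type AB): 1/4·1 + 1/2·1/2 + 1/4·0 = 1/2.

1/2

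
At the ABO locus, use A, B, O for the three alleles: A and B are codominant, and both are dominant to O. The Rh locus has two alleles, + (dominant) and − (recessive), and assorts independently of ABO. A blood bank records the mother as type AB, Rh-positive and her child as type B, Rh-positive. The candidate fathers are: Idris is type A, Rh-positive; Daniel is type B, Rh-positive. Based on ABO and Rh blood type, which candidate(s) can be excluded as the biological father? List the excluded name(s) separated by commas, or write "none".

none

A candidate is excluded only if no genotype consistent with his phenotype could produce a type B, Rh-positive child with a type AB, Rh-positive mother.
Every candidate has at least one consistent genotype combination, so none can be excluded.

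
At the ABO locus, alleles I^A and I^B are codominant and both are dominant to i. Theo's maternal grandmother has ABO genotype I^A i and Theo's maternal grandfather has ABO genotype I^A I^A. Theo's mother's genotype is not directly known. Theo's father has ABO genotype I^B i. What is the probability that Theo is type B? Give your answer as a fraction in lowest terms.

1/8

Theo's mother's ABO genotype from I^A i × I^A I^A: 1/2 I^A I^A, 1/2 I^A i.
Crossing each possibility with the father I^B i and summing P(type B): 1/2·0 + 1/2·1/4 = 1/8.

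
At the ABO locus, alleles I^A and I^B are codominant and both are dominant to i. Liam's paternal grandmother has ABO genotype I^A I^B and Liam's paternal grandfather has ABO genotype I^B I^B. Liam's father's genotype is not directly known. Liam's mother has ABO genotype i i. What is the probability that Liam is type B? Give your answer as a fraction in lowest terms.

Liam's father's ABO genotype from I^A I^B × I^B I^B: 1/2 I^A I^B, 1/2 I^B I^B.
Crossing each possibility with the mother i i and summing P(type B): 1/2·1/2 + 1/2·1 = 3/4.

3/4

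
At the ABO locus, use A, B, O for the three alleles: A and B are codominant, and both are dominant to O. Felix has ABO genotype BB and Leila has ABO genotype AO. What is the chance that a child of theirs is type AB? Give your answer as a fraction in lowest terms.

ABO cross BB × AO → offspring phenotypes: 1/2 B, 1/2 AB.
So P(type AB) = 1/2.

1/2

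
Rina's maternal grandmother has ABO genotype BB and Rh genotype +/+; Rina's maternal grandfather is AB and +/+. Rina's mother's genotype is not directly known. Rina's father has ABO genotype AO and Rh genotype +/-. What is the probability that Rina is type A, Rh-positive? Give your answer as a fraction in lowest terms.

1/4

Rina's mother's ABO genotype from BB × AB: 1/2 AB, 1/2 BB.
Crossing each possibility with the father AO and summing P(type A): 1/2·1/2 + 1/2·0 = 1/4.
Similarly for Rh via the mother's Rh distribution: P(Rh+) = 1.
Independent loci: 1/4 × 1 = 1/4.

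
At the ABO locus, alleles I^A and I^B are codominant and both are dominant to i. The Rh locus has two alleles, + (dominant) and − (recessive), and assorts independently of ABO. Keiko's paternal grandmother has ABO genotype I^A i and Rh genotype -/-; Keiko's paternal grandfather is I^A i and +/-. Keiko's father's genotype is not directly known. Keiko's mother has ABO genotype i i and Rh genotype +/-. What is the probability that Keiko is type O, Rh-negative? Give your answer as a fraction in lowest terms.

3/16

Keiko's father's ABO genotype from I^A i × I^A i: 1/4 I^A I^A, 1/2 I^A i, 1/4 i i.
Crossing each possibility with the mother i i and summing P(type O): 1/4·0 + 1/2·1/2 + 1/4·1 = 1/2.
Similarly for Rh via the father's Rh distribution: P(Rh-) = 3/8.
Independent loci: 1/2 × 3/8 = 3/16.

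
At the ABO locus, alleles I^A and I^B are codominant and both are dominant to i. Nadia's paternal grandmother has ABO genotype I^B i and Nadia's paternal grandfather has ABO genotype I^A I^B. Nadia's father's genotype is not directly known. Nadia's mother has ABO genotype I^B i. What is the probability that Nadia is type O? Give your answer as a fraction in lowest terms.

Nadia's father's ABO genotype from I^B i × I^A I^B: 1/4 I^A I^B, 1/4 I^A i, 1/4 I^B I^B, 1/4 I^B i.
Crossing each possibility with the mother I^B i and summing P(type O): 1/4·0 + 1/4·1/4 + 1/4·0 + 1/4·1/4 = 1/8.

1/8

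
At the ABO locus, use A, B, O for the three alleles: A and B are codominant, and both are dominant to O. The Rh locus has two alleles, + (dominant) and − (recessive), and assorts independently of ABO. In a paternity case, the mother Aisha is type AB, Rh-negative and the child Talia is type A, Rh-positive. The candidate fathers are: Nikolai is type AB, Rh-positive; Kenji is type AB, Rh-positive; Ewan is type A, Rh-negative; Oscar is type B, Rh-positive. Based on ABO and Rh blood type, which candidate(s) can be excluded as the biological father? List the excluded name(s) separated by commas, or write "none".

A candidate is excluded only if no genotype consistent with his phenotype could produce a type A, Rh-positive child with a type AB, Rh-negative mother.
Ewan (type A, Rh-): no genotype consistent with that phenotype can produce a type-A Rh+ child with a type-AB mother.

Ewan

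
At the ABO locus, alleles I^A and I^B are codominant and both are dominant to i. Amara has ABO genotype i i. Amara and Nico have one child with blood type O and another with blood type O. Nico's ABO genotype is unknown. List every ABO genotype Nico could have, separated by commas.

I^A i, I^B i, i i

For each candidate genotype of Nico, check whether crossing it with i i can produce every observed child phenotype.
  I^A I^A → possible child types {A} ✗
  I^A I^B → possible child types {A, B} ✗
  I^A i → possible child types {O, A} ✓
  I^B I^B → possible child types {B} ✗
  I^B i → possible child types {O, B} ✓
  i i → possible child types {O} ✓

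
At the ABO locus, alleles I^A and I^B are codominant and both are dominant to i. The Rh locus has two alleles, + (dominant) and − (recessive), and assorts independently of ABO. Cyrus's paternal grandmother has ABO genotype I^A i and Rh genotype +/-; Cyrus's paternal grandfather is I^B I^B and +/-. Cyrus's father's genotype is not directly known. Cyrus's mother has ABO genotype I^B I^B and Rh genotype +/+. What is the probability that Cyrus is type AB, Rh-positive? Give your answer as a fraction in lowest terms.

Cyrus's father's ABO genotype from I^A i × I^B I^B: 1/2 I^A I^B, 1/2 I^B i.
Crossing each possibility with the mother I^B I^B and summing P(type AB): 1/2·1/2 + 1/2·0 = 1/4.
Similarly for Rh via the father's Rh distribution: P(Rh+) = 1.
Independent loci: 1/4 × 1 = 1/4.

1/4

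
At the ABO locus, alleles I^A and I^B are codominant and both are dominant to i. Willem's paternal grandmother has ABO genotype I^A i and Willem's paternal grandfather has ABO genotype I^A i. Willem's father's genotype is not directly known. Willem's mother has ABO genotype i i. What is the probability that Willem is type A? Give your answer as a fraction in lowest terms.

Willem's father's ABO genotype from I^A i × I^A i: 1/4 I^A I^A, 1/2 I^A i, 1/4 i i.
Crossing each possibility with the mother i i and summing P(type A): 1/4·1 + 1/2·1/2 + 1/4·0 = 1/2.

1/2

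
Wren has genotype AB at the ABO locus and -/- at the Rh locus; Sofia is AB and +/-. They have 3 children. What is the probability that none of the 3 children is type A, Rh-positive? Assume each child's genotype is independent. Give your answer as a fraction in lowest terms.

ABO cross AB × AB → 1/4 A, 1/4 B, 1/2 AB.
Rh cross -/- × +/- → 1/2 Rh+, 1/2 Rh-; so P(type A, Rh-positive) = 1/4 × 1/2 = 1/8 per child.
P(not type A, Rh-positive) = 7/8 for one child; (7/8)^3 = 343/512.

343/512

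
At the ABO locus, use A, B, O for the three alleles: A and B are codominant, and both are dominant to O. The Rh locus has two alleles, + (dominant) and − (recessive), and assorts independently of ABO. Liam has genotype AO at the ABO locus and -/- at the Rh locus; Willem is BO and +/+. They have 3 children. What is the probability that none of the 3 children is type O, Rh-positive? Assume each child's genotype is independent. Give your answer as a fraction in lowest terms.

ABO cross AO × BO → 1/4 O, 1/4 A, 1/4 B, 1/4 AB.
Rh cross -/- × +/+ → 1 Rh+; so P(type O, Rh-positive) = 1/4 × 1 = 1/4 per child.
P(not type O, Rh-positive) = 3/4 for one child; (3/4)^3 = 27/64.

27/64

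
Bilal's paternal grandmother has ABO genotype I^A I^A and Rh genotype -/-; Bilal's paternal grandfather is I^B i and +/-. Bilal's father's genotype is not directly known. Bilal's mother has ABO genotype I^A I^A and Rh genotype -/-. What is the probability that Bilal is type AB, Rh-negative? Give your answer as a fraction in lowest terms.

3/16

Bilal's father's ABO genotype from I^A I^A × I^B i: 1/2 I^A I^B, 1/2 I^A i.
Crossing each possibility with the mother I^A I^A and summing P(type AB): 1/2·1/2 + 1/2·0 = 1/4.
Similarly for Rh via the father's Rh distribution: P(Rh-) = 3/4.
Independent loci: 1/4 × 3/4 = 3/16.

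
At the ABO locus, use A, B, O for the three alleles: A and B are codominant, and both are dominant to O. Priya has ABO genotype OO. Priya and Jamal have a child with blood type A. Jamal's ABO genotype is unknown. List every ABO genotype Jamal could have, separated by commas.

AA, AB, AO

For each candidate genotype of Jamal, check whether crossing it with OO can produce every observed child phenotype.
  AA → possible child types {A} ✓
  AB → possible child types {A, B} ✓
  AO → possible child types {O, A} ✓
  BB → possible child types {B} ✗
  BO → possible child types {O, B} ✗
  OO → possible child types {O} ✗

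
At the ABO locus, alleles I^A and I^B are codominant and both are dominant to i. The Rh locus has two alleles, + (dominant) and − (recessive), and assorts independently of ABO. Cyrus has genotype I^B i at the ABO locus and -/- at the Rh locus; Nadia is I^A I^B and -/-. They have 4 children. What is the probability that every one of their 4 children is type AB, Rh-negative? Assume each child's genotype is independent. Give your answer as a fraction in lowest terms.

ABO cross I^B i × I^A I^B → 1/4 A, 1/2 B, 1/4 AB.
Rh cross -/- × -/- → 1 Rh-; so P(type AB, Rh-negative) = 1/4 × 1 = 1/4 per child.
All 4 independent: (1/4)^4 = 1/256.

1/256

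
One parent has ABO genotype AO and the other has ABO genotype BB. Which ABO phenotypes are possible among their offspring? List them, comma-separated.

B, AB

Gametes from AO × BB give offspring ABO genotypes AB, BO, i.e. phenotypes B, AB.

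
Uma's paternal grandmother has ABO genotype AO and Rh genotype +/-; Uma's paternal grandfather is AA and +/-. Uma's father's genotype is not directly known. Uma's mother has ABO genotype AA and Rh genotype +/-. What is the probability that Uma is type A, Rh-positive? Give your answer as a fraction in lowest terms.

3/4

Uma's father's ABO genotype from AO × AA: 1/2 AA, 1/2 AO.
Crossing each possibility with the mother AA and summing P(type A): 1/2·1 + 1/2·1 = 1.
Similarly for Rh via the father's Rh distribution: P(Rh+) = 3/4.
Independent loci: 1 × 3/4 = 3/4.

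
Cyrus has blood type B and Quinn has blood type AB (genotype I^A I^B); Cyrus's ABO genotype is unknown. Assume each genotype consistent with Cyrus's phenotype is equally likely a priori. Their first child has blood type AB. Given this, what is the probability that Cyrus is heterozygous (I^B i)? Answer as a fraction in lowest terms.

1/3

Possible genotypes: Cyrus ∈ {I^B I^B, I^B i}; Quinn ∈ {I^A I^B}.
Weight each parental genotype pair by prior × P(type-AB child):
  I^B I^B × I^A I^B: posterior weight 2/3.
  I^B i × I^A I^B: posterior weight 1/3.
Sum the posterior weight over pairs where Cyrus is I^B i: 1/3.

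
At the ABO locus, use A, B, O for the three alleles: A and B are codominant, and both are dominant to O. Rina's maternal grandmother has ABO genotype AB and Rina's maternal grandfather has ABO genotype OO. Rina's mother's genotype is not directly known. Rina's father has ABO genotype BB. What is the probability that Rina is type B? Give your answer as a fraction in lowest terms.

3/4

Rina's mother's ABO genotype from AB × OO: 1/2 AO, 1/2 BO.
Crossing each possibility with the father BB and summing P(type B): 1/2·1/2 + 1/2·1 = 3/4.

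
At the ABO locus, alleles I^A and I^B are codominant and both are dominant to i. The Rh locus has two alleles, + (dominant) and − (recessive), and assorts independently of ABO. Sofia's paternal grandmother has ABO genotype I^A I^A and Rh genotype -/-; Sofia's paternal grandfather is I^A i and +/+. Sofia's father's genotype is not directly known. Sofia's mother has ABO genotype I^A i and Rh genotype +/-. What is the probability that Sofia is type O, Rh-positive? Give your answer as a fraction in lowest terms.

Sofia's father's ABO genotype from I^A I^A × I^A i: 1/2 I^A I^A, 1/2 I^A i.
Crossing each possibility with the mother I^A i and summing P(type O): 1/2·0 + 1/2·1/4 = 1/8.
Similarly for Rh via the father's Rh distribution: P(Rh+) = 3/4.
Independent loci: 1/8 × 3/4 = 3/32.

3/32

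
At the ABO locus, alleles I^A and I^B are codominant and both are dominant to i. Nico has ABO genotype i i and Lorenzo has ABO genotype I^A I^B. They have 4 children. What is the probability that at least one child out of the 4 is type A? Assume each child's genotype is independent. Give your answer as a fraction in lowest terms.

15/16

ABO cross i i × I^A I^B → 1/2 A, 1/2 B.
So P(type A) = 1/2 per child.
P(none) = (1/2)^4 = 1/16; P(at least one) = 1 − 1/16 = 15/16.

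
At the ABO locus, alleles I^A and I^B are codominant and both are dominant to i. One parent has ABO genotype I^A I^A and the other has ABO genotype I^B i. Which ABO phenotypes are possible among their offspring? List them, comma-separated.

Gametes from I^A I^A × I^B i give offspring ABO genotypes I^A I^B, I^A i, i.e. phenotypes A, AB.

A, AB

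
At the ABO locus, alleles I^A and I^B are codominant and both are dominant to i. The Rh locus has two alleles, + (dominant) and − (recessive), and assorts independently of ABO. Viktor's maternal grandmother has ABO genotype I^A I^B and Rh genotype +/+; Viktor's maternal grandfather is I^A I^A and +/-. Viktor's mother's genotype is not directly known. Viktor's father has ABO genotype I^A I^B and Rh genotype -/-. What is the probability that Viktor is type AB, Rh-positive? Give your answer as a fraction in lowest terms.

Viktor's mother's ABO genotype from I^A I^B × I^A I^A: 1/2 I^A I^A, 1/2 I^A I^B.
Crossing each possibility with the father I^A I^B and summing P(type AB): 1/2·1/2 + 1/2·1/2 = 1/2.
Similarly for Rh via the mother's Rh distribution: P(Rh+) = 3/4.
Independent loci: 1/2 × 3/4 = 3/8.

3/8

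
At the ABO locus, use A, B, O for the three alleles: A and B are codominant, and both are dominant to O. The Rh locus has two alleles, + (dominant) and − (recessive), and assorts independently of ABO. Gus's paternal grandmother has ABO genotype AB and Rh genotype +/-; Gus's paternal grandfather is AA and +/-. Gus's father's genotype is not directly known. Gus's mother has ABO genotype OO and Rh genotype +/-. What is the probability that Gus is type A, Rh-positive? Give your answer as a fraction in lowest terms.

9/16

Gus's father's ABO genotype from AB × AA: 1/2 AA, 1/2 AB.
Crossing each possibility with the mother OO and summing P(type A): 1/2·1 + 1/2·1/2 = 3/4.
Similarly for Rh via the father's Rh distribution: P(Rh+) = 3/4.
Independent loci: 3/4 × 3/4 = 9/16.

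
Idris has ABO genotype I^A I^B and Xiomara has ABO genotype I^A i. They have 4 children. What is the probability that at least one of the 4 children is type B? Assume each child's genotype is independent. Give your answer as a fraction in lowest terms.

ABO cross I^A I^B × I^A i → 1/2 A, 1/4 B, 1/4 AB.
So P(type B) = 1/4 per child.
P(none) = (3/4)^4 = 81/256; P(at least one) = 1 − 81/256 = 175/256.

175/256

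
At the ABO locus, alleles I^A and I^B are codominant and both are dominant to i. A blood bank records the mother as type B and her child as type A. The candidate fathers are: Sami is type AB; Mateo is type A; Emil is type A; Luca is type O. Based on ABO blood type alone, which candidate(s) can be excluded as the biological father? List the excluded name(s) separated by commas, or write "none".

A candidate is excluded only if no genotype consistent with his phenotype could produce a type A child with a type B mother.
Luca (type O): no genotype consistent with that phenotype can produce a type-A child with a type-B mother.

Luca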